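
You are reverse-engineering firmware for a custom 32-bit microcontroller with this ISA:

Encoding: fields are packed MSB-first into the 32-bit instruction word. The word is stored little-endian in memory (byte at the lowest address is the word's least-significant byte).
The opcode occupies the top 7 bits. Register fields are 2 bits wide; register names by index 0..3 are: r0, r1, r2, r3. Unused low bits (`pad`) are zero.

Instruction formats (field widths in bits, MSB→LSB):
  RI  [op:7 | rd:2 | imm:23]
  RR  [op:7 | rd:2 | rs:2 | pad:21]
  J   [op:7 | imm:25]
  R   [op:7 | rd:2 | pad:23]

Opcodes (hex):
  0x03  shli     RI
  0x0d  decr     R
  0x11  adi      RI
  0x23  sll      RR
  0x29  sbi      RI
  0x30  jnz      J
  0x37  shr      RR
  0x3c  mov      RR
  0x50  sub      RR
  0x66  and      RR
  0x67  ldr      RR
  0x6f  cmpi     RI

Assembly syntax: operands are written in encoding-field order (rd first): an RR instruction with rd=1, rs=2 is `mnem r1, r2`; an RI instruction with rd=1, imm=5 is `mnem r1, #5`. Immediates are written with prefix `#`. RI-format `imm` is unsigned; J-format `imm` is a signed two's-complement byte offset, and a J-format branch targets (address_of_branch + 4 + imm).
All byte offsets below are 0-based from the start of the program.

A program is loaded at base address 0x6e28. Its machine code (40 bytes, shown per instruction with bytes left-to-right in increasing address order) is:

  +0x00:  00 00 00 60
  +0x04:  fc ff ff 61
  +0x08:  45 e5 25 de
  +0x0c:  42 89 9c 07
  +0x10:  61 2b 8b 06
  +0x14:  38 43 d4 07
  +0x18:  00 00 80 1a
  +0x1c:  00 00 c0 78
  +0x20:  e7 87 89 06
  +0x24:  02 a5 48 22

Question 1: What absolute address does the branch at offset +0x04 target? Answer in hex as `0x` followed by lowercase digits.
0x6e2c

[04] fc ff ff 61 → 0x61fffffc
  op=0x61fffffc>>25=0x30 ⇒ jnz (J)
  imm: (w>>0)&0x1ffffff=0x1fffffc (s25→-4) → #-4
  target = base 0x6e28 + off 0x04 + 4 + imm -4 = 0x6e2c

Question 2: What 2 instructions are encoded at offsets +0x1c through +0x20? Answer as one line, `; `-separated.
mov r1, r2; shli r1, #624615

[1c] 00 00 c0 78 → 0x78c00000
  top 7b → 0x3c → mov [RR]
  [24:23] rd=1 = r1
  [22:21] rs=2 = r2
[20] e7 87 89 06 → 0x068987e7
  top 7b → 0x3 → shli [RI]
  [24:23] rd=1 = r1
  [22:0] imm=624615 = #624615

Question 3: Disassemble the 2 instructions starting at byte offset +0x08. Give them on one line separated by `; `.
+0x08: 45 e5 25 de ⇒ word 0xde25e545 (little)
  top 7b → 0x6f → cmpi [RI]
  [24:23] rd=0 = r0
  [22:0] imm=2483525 = #2483525
+0x0c: 42 89 9c 07 ⇒ word 0x079c8942 (little)
  top 7b → 0x3 → shli [RI]
  [24:23] rd=3 = r3
  [22:0] imm=1870146 = #1870146

cmpi r0, #2483525; shli r3, #1870146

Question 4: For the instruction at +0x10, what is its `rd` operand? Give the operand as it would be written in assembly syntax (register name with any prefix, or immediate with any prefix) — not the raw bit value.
r1

+0x10: 61 2b 8b 06 ⇒ word 0x068b2b61 (little)
  op=0x068b2b61>>25=0x3 ⇒ shli (RI)
  rd: (w>>23)&0x3=0x1 → r1
  imm: (w>>0)&0x7fffff=0xb2b61 → #732001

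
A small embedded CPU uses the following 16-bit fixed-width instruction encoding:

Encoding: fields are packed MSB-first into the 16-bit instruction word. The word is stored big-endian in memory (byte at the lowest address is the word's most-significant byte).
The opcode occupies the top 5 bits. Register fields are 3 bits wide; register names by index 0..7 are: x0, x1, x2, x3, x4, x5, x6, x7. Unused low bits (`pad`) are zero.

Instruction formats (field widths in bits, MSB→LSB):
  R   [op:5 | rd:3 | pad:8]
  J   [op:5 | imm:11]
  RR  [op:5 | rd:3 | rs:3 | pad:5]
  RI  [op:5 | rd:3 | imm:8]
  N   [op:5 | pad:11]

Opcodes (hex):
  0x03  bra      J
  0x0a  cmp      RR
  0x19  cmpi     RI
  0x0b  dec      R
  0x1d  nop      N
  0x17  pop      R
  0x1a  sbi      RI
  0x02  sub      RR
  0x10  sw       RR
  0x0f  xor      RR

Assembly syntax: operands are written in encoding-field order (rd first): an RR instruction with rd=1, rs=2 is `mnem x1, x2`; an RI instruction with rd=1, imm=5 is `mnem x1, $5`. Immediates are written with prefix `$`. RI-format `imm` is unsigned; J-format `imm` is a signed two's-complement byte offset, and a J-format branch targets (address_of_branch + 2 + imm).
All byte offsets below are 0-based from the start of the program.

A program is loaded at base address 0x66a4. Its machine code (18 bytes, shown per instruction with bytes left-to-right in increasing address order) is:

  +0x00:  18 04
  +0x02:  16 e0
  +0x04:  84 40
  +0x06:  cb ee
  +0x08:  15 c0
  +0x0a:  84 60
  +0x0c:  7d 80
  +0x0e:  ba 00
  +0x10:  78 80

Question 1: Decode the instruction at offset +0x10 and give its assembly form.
+0x10: 78 80 ⇒ word 0x7880 (big)
  top 5b → 0xf → xor [RR]
  [10:8] rd=0 = x0
  [7:5] rs=4 = x4

xor x0, x4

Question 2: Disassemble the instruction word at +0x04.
off 0x04: read 84 40 as big → 0x8440
  opcode bits[15:11]=0x10: sw/RR
  rd: (w>>8)&0x7=0x4 → x4
  rs: (w>>5)&0x7=0x2 → x2

sw x4, x2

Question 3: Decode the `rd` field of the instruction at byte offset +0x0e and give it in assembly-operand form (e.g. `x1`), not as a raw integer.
[0e] ba 00 → 0xba00
  opcode bits[15:11]=0x17: pop/R
  rd: (w>>8)&0x7=0x2 → x2

x2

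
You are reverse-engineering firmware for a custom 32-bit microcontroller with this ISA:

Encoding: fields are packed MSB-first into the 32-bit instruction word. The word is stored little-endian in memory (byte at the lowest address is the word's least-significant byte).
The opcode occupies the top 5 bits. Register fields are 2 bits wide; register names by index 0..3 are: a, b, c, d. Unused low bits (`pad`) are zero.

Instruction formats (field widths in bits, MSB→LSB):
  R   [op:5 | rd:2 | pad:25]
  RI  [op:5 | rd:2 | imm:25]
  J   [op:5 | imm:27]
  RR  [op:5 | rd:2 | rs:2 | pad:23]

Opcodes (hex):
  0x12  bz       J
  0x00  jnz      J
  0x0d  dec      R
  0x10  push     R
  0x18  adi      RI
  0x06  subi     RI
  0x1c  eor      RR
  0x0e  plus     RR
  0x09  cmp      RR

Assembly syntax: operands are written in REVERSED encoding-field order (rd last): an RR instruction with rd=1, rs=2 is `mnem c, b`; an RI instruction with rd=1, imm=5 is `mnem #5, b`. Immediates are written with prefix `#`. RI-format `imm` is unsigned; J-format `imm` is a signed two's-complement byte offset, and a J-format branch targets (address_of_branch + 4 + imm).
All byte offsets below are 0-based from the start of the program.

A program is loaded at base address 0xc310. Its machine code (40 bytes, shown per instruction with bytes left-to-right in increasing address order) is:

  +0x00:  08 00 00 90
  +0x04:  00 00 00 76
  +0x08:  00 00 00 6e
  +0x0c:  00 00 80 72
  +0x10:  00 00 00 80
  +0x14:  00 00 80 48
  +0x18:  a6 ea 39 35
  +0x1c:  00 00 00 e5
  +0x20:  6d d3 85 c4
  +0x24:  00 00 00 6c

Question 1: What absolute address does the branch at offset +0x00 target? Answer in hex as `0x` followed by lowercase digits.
0xc31c

+0x00: 08 00 00 90 ⇒ word 0x90000008 (little)
  opcode bits[31:27]=0x12: bz/J
  imm: (w>>0)&0x7ffffff=0x8 → #8
  target = base 0xc310 + off 0x00 + 4 + imm 8 = 0xc31c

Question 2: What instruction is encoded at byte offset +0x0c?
plus b, b

[0c] 00 00 80 72 → 0x72800000
  opcode bits[31:27]=0xe: plus/RR
  [26:25] rd=1 = b
  [24:23] rs=1 = b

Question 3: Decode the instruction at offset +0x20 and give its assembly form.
adi #8770413, c

[20] 6d d3 85 c4 → 0xc485d36d
  op=0xc485d36d>>27=0x18 ⇒ adi (RI)
  rd@[26:25]=0x2 ⇒ c
  imm@[24:0]=0x85d36d ⇒ #8770413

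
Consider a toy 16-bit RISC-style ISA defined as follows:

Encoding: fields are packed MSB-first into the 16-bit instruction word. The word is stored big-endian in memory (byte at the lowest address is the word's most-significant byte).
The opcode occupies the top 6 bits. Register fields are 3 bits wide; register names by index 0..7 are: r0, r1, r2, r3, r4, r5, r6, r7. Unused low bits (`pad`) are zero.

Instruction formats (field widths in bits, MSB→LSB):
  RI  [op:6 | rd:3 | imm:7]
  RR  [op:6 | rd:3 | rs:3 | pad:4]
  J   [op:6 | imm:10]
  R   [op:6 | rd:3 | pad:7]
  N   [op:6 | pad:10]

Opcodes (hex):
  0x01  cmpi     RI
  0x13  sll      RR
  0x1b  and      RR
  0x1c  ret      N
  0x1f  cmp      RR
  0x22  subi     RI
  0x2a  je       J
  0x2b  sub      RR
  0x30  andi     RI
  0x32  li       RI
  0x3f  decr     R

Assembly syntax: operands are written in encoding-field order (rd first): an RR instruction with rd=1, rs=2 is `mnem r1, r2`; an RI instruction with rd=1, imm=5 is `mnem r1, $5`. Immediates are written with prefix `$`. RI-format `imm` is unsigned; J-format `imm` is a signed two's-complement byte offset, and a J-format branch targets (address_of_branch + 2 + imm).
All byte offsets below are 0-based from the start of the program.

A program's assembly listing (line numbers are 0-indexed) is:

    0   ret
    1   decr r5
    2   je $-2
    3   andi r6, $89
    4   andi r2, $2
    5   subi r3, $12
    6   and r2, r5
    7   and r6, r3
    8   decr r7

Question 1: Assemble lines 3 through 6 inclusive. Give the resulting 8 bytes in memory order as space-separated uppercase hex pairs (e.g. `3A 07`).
C3 59 C1 02 89 8C 6D 50

3. andi fields op=0x30:6|rd=6:3|imm=89:7 → word c359h → c3 59
4. andi fields op=0x30:6|rd=2:3|imm=2:7 → word c102h → c1 02
5. subi fields op=0x22:6|rd=3:3|imm=12:7 → word 898ch → 89 8c
6. and fields op=0x1b:6|rd=2:3|rs=5:3|pad=0:4 → word 6d50h → 6d 50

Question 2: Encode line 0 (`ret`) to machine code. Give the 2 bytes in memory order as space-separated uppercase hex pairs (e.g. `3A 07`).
70 00

0. ret fields op=0x1c:6|pad=0:10 → word 7000h → 70 00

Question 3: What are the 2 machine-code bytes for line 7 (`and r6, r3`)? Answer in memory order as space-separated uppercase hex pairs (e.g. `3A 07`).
6F 30

L7: and op=0x1b:6|rd=6:3|rs=3:3|pad=0:4 ⇒ 0x6f30 ⇒ big 6f 30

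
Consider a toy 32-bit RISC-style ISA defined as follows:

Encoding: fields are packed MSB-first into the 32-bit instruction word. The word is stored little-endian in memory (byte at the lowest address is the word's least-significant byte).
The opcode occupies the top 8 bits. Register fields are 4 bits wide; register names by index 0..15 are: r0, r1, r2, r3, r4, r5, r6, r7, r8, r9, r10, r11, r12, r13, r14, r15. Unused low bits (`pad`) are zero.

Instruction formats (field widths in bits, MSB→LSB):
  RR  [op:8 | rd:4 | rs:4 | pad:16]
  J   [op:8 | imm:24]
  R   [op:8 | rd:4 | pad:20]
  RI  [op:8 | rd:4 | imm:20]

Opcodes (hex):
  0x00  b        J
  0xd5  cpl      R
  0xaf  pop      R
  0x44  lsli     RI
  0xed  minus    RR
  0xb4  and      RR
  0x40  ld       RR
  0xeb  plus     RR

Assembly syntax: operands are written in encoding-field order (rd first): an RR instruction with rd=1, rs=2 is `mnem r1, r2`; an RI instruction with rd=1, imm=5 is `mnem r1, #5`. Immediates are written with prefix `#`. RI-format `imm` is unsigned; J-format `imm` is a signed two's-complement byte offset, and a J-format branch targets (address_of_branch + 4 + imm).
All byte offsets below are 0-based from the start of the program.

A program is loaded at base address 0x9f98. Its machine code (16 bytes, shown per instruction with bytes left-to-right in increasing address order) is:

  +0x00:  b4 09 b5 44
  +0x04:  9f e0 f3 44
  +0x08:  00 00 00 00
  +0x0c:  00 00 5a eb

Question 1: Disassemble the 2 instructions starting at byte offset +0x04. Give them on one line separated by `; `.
@+04  little-endian(9f e0 f3 44) = 0x44f3e09f
  opcode bits[31:24]=0x44: lsli/RI
  rd: (w>>20)&0xf=0xf → r15
  imm: (w>>0)&0xfffff=0x3e09f → #254111
@+08  little-endian(00 00 00 00) = 0x00000000
  opcode bits[31:24]=0x0: b/J
  imm: (w>>0)&0xffffff=0x0 → #0

lsli r15, #254111; b #0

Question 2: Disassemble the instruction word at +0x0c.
off 0x0c: read 00 00 5a eb as little → 0xeb5a0000
  op=0xeb5a0000>>24=0xeb ⇒ plus (RR)
  rd: (w>>20)&0xf=0x5 → r5
  rs: (w>>16)&0xf=0xa → r10

plus r5, r10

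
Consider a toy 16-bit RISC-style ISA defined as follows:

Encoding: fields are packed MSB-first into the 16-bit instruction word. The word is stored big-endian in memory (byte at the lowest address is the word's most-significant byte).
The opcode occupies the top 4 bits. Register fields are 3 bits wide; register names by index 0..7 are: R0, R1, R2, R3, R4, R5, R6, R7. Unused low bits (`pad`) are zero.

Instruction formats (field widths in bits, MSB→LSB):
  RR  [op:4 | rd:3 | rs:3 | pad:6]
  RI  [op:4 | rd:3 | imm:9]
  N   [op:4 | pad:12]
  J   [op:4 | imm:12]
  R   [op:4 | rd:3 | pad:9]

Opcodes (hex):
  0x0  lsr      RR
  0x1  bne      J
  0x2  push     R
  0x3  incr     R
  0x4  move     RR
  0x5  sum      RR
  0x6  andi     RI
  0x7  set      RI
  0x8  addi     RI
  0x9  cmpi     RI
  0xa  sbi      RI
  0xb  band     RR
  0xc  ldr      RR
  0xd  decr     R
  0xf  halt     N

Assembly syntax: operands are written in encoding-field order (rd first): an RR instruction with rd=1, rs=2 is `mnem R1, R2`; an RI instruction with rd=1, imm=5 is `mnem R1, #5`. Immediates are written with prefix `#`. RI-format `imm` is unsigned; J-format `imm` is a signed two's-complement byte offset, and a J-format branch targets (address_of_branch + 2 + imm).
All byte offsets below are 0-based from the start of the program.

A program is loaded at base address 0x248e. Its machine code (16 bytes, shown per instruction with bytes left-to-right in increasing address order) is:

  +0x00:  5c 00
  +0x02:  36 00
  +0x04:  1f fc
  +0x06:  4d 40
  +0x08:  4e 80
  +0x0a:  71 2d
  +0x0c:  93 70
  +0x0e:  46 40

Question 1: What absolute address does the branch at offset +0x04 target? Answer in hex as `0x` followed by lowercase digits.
0x2490

@+04  big-endian(1f fc) = 0x1ffc
  top 4b → 0x1 → bne [J]
  imm: (w>>0)&0xfff=0xffc (s12→-4) → #-4
  target = base 0x248e + off 0x04 + 2 + imm -4 = 0x2490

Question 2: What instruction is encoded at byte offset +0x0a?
set R0, #301

off 0x0a: read 71 2d as big → 0x712d
  top 4b → 0x7 → set [RI]
  rd@[11:9]=0x0 ⇒ R0
  imm@[8:0]=0x12d ⇒ #301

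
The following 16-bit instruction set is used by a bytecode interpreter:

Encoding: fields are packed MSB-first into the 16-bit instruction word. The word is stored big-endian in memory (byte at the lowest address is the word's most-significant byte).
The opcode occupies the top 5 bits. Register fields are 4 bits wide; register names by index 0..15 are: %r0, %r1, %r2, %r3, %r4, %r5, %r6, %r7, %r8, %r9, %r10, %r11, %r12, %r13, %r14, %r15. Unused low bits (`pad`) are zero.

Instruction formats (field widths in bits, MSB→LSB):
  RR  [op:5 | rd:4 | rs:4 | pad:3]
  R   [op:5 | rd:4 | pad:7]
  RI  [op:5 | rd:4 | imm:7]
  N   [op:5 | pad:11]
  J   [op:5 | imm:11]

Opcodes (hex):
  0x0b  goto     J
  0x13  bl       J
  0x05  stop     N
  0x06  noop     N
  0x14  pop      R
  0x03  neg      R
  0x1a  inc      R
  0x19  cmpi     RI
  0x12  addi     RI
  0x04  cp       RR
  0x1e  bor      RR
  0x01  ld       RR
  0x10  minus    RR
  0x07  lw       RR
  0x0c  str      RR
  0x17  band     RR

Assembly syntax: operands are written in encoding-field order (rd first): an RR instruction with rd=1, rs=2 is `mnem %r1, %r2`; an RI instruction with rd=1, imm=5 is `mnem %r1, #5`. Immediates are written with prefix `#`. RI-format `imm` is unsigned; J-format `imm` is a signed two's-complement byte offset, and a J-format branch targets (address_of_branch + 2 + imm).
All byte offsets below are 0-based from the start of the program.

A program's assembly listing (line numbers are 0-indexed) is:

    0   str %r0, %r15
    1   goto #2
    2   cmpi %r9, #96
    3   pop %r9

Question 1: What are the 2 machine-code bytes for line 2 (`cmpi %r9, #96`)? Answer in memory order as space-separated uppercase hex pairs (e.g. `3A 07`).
L2: cmpi op=0x19:5|rd=9:4|imm=96:7 ⇒ 0xcce0 ⇒ big cc e0

CC E0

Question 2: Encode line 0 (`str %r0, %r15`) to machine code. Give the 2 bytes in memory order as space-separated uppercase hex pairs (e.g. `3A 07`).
60 78

L0: str op=0xc:5|rd=0:4|rs=15:4|pad=0:3 ⇒ 0x6078 ⇒ big 60 78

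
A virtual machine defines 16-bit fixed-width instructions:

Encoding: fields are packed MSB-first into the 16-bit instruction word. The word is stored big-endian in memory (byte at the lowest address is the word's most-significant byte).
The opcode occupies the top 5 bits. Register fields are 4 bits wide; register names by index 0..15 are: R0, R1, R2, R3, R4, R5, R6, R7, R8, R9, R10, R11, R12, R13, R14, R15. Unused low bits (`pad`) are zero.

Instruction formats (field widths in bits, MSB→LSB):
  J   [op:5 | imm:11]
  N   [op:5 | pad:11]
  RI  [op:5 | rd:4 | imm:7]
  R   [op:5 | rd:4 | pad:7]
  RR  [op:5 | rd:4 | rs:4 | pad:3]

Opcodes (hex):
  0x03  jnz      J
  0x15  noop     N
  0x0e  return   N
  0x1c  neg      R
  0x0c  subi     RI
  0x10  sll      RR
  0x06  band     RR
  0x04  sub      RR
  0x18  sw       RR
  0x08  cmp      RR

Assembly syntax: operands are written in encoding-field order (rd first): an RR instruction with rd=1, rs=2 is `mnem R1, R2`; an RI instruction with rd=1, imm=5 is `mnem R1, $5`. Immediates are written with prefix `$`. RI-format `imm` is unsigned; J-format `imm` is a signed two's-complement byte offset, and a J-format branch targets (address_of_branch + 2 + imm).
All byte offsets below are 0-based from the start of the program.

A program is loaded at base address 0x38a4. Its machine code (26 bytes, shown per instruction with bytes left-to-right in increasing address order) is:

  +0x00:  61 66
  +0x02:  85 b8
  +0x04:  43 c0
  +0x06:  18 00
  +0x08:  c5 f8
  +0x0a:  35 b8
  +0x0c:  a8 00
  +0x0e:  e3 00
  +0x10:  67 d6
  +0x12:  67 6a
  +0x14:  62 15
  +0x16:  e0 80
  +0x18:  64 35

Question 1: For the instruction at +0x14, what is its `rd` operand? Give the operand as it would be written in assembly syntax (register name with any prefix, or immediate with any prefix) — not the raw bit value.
R4

+0x14: 62 15 ⇒ word 0x6215 (big)
  op=0x6215>>11=0xc ⇒ subi (RI)
  rd: (w>>7)&0xf=0x4 → R4
  imm: (w>>0)&0x7f=0x15 → $21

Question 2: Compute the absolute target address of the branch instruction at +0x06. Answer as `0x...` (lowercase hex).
0x38ac

off 0x06: read 18 00 as big → 0x1800
  op=0x1800>>11=0x3 ⇒ jnz (J)
  imm: (w>>0)&0x7ff=0x0 → $0
  target = base 0x38a4 + off 0x06 + 2 + imm 0 = 0x38ac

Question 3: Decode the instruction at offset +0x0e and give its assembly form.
[0e] e3 00 → 0xe300
  op=0xe300>>11=0x1c ⇒ neg (R)
  [10:7] rd=6 = R6

neg R6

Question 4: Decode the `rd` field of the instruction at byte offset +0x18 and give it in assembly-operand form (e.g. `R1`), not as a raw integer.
+0x18: 64 35 ⇒ word 0x6435 (big)
  opcode bits[15:11]=0xc: subi/RI
  rd: (w>>7)&0xf=0x8 → R8
  imm: (w>>0)&0x7f=0x35 → $53

R8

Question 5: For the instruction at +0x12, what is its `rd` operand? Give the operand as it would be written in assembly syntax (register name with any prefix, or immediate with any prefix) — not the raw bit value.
R14

+0x12: 67 6a ⇒ word 0x676a (big)
  opcode bits[15:11]=0xc: subi/RI
  rd: (w>>7)&0xf=0xe → R14
  imm: (w>>0)&0x7f=0x6a → $106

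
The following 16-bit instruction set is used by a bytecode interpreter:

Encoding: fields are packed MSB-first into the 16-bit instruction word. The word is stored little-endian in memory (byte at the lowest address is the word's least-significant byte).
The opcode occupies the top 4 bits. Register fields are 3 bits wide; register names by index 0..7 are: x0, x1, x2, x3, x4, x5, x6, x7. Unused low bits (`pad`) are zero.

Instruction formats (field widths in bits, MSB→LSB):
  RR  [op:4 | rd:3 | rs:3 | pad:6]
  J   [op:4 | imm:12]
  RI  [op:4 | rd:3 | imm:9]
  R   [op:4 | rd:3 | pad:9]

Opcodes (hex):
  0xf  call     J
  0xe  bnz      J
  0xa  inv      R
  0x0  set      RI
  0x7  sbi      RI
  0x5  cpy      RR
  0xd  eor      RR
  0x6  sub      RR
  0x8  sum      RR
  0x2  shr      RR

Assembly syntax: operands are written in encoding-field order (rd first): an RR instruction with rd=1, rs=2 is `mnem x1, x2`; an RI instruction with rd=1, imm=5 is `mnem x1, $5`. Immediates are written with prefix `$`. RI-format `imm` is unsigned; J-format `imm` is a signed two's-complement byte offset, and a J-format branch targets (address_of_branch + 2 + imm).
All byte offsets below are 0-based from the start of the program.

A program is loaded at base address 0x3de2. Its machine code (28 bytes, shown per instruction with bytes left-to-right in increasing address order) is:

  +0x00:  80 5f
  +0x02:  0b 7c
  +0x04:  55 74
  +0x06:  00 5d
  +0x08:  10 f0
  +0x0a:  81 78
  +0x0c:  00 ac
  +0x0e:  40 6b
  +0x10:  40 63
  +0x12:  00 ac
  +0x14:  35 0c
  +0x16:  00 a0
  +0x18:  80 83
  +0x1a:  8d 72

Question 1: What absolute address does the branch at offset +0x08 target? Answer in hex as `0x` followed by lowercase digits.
@+08  little-endian(10 f0) = 0xf010
  op=0xf010>>12=0xf ⇒ call (J)
  [11:0] imm=16 = $16
  target = base 0x3de2 + off 0x08 + 2 + imm 16 = 0x3dfc

0x3dfc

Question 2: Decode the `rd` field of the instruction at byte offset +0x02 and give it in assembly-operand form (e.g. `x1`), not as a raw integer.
off 0x02: read 0b 7c as little → 0x7c0b
  opcode bits[15:12]=0x7: sbi/RI
  rd: (w>>9)&0x7=0x6 → x6
  imm: (w>>0)&0x1ff=0xb → $11

x6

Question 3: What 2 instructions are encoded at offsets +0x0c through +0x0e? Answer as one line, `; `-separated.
inv x6; sub x5, x5

@+0c  little-endian(00 ac) = 0xac00
  op=0xac00>>12=0xa ⇒ inv (R)
  rd: (w>>9)&0x7=0x6 → x6
@+0e  little-endian(40 6b) = 0x6b40
  op=0x6b40>>12=0x6 ⇒ sub (RR)
  rd: (w>>9)&0x7=0x5 → x5
  rs: (w>>6)&0x7=0x5 → x5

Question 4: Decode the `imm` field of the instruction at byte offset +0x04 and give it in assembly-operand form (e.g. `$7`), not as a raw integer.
+0x04: 55 74 ⇒ word 0x7455 (little)
  opcode bits[15:12]=0x7: sbi/RI
  rd: (w>>9)&0x7=0x2 → x2
  imm: (w>>0)&0x1ff=0x55 → $85

$85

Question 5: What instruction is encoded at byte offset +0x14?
set x6, $53

+0x14: 35 0c ⇒ word 0x0c35 (little)
  op=0x0c35>>12=0x0 ⇒ set (RI)
  [11:9] rd=6 = x6
  [8:0] imm=53 = $53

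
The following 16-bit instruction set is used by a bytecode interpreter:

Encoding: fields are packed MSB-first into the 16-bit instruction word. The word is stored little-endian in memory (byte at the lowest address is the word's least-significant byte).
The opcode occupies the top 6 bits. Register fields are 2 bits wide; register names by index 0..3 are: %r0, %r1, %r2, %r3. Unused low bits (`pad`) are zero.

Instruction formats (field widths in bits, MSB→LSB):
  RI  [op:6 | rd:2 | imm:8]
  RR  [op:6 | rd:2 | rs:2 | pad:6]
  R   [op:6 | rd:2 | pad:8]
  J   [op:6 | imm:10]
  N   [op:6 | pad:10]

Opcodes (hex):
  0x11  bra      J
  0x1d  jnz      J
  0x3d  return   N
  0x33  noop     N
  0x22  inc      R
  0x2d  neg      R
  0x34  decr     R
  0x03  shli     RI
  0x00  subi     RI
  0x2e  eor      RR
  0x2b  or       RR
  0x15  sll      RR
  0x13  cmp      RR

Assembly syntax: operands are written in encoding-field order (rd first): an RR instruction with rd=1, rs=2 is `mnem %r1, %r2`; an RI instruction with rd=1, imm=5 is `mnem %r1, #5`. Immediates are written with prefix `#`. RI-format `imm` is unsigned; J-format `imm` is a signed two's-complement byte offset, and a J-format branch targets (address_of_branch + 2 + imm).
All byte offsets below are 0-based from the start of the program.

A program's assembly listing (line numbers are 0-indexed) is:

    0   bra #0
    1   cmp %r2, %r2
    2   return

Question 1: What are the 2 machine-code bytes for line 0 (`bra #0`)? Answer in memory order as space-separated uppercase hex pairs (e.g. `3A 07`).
00 44

L0: bra op=0x11:6|imm=0:10 ⇒ 0x4400 ⇒ little 00 44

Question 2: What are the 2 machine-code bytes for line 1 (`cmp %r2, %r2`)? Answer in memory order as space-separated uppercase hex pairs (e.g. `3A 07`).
80 4E

1. cmp fields op=0x13:6|rd=2:2|rs=2:2|pad=0:6 → word 4e80h → 80 4e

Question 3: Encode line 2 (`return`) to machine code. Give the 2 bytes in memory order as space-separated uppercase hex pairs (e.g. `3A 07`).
L2: return op=0x3d:6|pad=0:10 ⇒ 0xf400 ⇒ little 00 f4

00 F4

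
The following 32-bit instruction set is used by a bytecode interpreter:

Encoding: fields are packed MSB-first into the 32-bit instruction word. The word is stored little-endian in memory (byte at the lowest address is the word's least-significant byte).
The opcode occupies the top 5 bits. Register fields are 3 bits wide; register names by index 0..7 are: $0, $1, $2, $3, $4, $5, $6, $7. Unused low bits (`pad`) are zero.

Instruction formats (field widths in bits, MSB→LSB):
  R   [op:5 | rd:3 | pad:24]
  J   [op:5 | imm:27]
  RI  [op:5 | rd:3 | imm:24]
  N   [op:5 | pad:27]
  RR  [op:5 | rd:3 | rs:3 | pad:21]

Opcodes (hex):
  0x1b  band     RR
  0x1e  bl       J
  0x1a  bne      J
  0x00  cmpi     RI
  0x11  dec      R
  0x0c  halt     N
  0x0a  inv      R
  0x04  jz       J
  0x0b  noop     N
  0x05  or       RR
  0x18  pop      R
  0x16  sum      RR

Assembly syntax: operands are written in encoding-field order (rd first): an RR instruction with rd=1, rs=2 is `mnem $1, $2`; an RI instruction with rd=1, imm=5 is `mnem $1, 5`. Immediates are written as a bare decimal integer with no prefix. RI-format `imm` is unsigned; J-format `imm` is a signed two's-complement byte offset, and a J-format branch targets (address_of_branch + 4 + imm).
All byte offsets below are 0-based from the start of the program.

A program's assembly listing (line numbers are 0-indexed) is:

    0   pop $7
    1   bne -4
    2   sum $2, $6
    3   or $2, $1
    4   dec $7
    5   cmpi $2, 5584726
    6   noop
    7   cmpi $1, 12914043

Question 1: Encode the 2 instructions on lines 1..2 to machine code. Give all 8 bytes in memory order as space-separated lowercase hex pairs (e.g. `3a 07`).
1. bne fields op=0x1a:5|imm=-4:27 → word d7fffffch → fc ff ff d7
2. sum fields op=0x16:5|rd=2:3|rs=6:3|pad=0:21 → word b2c00000h → 00 00 c0 b2

fc ff ff d7 00 00 c0 b2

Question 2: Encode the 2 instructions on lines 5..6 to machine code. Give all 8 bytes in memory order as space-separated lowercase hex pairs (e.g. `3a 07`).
line 5 (cmpi): pack op=0x0:5|rd=2:3|imm=5584726:24 = 0x02553756; little→ 56 37 55 02
line 6 (noop): pack op=0xb:5|pad=0:27 = 0x58000000; little→ 00 00 00 58

56 37 55 02 00 00 00 58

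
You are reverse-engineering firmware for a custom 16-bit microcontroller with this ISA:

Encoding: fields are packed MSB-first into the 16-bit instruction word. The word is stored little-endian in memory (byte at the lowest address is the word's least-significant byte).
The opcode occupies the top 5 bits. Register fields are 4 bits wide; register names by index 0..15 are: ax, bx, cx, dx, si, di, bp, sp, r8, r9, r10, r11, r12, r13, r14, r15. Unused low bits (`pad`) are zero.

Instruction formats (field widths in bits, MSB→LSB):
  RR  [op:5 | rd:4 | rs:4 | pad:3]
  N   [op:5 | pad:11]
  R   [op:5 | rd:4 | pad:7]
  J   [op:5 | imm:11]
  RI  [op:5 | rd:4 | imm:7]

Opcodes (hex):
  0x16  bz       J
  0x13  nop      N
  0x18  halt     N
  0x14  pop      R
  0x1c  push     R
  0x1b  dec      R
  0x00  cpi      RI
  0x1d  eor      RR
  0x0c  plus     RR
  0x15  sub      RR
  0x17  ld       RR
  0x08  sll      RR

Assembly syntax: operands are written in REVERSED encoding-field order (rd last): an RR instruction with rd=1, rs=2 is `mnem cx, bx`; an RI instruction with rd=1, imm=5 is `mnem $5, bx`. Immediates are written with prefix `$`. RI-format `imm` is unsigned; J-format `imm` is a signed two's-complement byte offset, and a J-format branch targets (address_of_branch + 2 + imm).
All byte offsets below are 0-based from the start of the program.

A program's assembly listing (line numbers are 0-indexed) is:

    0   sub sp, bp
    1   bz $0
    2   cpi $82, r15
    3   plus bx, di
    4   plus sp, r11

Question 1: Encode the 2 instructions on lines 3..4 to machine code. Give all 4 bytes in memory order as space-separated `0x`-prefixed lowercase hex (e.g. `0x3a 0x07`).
L3: plus op=0xc:5|rd=5:4|rs=1:4|pad=0:3 ⇒ 0x6288 ⇒ little 88 62
L4: plus op=0xc:5|rd=11:4|rs=7:4|pad=0:3 ⇒ 0x65b8 ⇒ little b8 65

0x88 0x62 0xb8 0x65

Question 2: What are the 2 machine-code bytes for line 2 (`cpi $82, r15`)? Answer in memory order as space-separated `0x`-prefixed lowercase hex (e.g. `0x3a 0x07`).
line 2 (cpi): pack op=0x0:5|rd=15:4|imm=82:7 = 0x07d2; little→ d2 07

0xd2 0x07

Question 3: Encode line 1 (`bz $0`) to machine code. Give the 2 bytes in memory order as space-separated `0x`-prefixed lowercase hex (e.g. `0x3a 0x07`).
line 1 (bz): pack op=0x16:5|imm=0:11 = 0xb000; little→ 00 b0

0x00 0xb0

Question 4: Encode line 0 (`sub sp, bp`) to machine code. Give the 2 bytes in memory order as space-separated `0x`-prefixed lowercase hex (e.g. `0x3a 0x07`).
L0: sub op=0x15:5|rd=6:4|rs=7:4|pad=0:3 ⇒ 0xab38 ⇒ little 38 ab

0x38 0xab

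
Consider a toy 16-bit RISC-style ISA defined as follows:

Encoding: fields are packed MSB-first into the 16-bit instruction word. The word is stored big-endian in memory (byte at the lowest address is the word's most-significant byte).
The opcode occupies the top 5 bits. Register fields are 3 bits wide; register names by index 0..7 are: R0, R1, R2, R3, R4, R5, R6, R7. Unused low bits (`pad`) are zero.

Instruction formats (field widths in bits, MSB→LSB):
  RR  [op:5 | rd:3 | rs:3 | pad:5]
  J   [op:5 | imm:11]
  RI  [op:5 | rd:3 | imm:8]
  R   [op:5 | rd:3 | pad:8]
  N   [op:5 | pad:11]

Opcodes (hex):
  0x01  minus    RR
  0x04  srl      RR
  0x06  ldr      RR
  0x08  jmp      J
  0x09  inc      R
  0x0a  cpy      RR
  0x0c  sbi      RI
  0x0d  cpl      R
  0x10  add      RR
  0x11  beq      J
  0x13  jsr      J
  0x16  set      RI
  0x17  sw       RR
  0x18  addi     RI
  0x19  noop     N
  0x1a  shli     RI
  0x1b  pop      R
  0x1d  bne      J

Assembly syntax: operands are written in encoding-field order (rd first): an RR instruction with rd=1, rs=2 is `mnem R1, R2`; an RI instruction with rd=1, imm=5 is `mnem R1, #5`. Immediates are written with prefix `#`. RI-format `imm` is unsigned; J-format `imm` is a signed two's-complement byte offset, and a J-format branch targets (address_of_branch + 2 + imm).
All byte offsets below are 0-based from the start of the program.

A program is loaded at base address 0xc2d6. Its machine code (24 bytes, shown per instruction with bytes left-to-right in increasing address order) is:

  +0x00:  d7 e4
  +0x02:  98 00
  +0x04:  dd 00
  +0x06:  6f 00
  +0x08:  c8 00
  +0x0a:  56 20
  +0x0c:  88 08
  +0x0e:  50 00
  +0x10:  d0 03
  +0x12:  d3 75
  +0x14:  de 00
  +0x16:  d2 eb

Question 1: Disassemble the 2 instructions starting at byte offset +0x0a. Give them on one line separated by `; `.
@+0a  big-endian(56 20) = 0x5620
  op=0x5620>>11=0xa ⇒ cpy (RR)
  rd@[10:8]=0x6 ⇒ R6
  rs@[7:5]=0x1 ⇒ R1
@+0c  big-endian(88 08) = 0x8808
  op=0x8808>>11=0x11 ⇒ beq (J)
  imm@[10:0]=0x8 ⇒ #8

cpy R6, R1; beq #8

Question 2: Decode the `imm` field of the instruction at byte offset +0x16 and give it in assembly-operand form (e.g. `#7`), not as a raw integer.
#235

off 0x16: read d2 eb as big → 0xd2eb
  op=0xd2eb>>11=0x1a ⇒ shli (RI)
  rd@[10:8]=0x2 ⇒ R2
  imm@[7:0]=0xeb ⇒ #235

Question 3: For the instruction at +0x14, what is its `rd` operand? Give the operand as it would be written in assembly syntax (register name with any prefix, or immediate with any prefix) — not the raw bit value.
@+14  big-endian(de 00) = 0xde00
  op=0xde00>>11=0x1b ⇒ pop (R)
  [10:8] rd=6 = R6

R6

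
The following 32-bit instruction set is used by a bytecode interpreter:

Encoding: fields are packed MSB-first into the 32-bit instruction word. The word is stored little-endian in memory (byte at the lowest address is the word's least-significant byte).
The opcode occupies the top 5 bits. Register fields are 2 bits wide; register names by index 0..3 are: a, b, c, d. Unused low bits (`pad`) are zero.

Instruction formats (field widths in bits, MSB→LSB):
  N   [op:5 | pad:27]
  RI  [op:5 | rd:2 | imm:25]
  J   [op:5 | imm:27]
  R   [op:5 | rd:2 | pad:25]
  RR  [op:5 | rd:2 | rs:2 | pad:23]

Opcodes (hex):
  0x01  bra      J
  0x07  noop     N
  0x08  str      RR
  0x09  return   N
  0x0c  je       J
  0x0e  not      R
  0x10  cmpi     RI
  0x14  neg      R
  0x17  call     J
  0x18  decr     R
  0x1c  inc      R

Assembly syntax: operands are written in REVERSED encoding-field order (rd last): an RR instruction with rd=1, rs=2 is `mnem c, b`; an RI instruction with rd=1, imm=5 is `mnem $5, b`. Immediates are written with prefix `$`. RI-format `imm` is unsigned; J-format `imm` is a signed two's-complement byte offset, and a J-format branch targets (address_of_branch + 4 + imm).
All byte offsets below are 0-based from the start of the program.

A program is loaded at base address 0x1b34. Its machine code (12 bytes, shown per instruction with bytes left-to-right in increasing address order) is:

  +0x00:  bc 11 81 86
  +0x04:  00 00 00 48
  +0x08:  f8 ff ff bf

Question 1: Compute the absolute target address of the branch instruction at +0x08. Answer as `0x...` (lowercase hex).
0x1b38

+0x08: f8 ff ff bf ⇒ word 0xbffffff8 (little)
  op=0xbffffff8>>27=0x17 ⇒ call (J)
  [26:0] imm=134217720 (s27→-8) = $-8
  target = base 0x1b34 + off 0x08 + 4 + imm -8 = 0x1b38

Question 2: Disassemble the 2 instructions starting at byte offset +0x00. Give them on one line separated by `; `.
off 0x00: read bc 11 81 86 as little → 0x868111bc
  op=0x868111bc>>27=0x10 ⇒ cmpi (RI)
  rd@[26:25]=0x3 ⇒ d
  imm@[24:0]=0x8111bc ⇒ $8458684
off 0x04: read 00 00 00 48 as little → 0x48000000
  op=0x48000000>>27=0x9 ⇒ return (N)

cmpi $8458684, d; return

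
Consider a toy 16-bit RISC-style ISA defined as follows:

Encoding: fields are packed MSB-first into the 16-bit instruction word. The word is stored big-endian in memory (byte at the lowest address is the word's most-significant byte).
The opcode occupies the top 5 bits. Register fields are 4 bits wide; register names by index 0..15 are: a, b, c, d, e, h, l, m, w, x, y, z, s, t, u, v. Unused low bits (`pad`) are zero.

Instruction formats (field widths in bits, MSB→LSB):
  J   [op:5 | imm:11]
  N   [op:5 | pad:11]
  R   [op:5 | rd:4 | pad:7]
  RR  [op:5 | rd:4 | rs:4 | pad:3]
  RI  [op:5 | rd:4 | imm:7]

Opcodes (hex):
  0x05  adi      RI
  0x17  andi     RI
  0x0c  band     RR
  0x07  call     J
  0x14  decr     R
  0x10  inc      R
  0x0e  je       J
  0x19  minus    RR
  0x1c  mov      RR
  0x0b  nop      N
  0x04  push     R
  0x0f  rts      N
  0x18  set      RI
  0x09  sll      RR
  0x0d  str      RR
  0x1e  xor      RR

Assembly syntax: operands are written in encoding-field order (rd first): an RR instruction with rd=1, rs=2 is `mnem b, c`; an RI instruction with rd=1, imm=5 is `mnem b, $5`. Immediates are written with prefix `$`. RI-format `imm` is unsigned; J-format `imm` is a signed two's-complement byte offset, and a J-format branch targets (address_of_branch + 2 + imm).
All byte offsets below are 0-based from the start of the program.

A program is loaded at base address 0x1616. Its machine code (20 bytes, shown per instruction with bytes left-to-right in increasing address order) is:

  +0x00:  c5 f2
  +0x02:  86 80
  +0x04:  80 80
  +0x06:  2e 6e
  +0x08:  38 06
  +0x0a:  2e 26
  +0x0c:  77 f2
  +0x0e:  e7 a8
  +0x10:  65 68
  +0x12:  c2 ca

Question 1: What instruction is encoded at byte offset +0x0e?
off 0x0e: read e7 a8 as big → 0xe7a8
  opcode bits[15:11]=0x1c: mov/RR
  rd@[10:7]=0xf ⇒ v
  rs@[6:3]=0x5 ⇒ h

mov v, h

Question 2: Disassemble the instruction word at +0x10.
[10] 65 68 → 0x6568
  top 5b → 0xc → band [RR]
  [10:7] rd=10 = y
  [6:3] rs=13 = t

band y, t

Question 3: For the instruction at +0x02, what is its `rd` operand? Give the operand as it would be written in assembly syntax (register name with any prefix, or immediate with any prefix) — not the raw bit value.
+0x02: 86 80 ⇒ word 0x8680 (big)
  opcode bits[15:11]=0x10: inc/R
  rd@[10:7]=0xd ⇒ t

t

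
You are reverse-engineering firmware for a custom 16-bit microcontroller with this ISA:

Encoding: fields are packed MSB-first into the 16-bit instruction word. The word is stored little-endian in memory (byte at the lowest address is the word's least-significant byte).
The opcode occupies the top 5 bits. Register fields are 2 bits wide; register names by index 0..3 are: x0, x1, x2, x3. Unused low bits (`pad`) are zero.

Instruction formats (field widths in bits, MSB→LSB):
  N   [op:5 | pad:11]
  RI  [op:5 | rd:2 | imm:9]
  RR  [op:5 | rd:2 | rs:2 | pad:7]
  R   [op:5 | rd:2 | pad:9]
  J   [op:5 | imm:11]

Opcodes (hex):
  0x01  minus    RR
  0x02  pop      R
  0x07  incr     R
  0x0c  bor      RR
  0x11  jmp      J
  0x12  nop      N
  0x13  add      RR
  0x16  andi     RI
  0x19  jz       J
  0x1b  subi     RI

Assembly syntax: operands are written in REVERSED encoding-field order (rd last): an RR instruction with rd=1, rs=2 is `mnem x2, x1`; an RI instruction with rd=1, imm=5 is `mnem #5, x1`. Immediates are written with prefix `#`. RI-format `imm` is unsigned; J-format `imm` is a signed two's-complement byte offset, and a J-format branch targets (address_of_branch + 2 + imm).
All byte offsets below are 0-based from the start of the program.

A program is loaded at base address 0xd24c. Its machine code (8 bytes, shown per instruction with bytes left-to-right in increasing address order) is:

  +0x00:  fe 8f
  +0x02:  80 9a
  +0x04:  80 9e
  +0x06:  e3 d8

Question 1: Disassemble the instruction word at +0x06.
subi #227, x0

+0x06: e3 d8 ⇒ word 0xd8e3 (little)
  top 5b → 0x1b → subi [RI]
  rd@[10:9]=0x0 ⇒ x0
  imm@[8:0]=0xe3 ⇒ #227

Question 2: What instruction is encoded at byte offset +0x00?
off 0x00: read fe 8f as little → 0x8ffe
  opcode bits[15:11]=0x11: jmp/J
  [10:0] imm=2046 (s11→-2) = #-2

jmp #-2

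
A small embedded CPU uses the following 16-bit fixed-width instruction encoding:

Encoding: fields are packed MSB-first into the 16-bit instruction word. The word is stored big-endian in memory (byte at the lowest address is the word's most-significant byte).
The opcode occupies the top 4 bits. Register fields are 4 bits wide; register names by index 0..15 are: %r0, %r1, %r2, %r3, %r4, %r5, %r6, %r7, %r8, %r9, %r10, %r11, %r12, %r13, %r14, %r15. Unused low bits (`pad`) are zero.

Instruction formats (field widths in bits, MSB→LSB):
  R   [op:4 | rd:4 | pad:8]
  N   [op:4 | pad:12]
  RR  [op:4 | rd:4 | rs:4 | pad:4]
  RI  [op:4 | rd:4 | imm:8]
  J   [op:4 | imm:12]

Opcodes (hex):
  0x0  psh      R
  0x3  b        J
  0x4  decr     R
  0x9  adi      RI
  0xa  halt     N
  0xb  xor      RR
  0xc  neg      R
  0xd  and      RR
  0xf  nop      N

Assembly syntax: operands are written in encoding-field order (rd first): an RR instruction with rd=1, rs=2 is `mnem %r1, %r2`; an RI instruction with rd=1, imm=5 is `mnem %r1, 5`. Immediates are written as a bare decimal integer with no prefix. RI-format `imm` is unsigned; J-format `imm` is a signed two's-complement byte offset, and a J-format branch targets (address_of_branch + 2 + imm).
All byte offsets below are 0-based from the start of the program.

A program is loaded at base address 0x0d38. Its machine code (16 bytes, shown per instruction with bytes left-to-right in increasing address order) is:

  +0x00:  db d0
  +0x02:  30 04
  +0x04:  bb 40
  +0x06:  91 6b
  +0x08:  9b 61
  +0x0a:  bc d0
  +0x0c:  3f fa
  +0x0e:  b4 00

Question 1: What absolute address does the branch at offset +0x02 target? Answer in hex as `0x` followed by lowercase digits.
0x0d40

+0x02: 30 04 ⇒ word 0x3004 (big)
  op=0x3004>>12=0x3 ⇒ b (J)
  imm: (w>>0)&0xfff=0x4 → 4
  target = base 0x0d38 + off 0x02 + 2 + imm 4 = 0x0d40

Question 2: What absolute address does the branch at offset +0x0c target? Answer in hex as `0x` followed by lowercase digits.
+0x0c: 3f fa ⇒ word 0x3ffa (big)
  op=0x3ffa>>12=0x3 ⇒ b (J)
  [11:0] imm=4090 (s12→-6) = -6
  target = base 0x0d38 + off 0x0c + 2 + imm -6 = 0x0d40

0x0d40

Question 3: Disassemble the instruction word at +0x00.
off 0x00: read db d0 as big → 0xdbd0
  op=0xdbd0>>12=0xd ⇒ and (RR)
  [11:8] rd=11 = %r11
  [7:4] rs=13 = %r13

and %r11, %r13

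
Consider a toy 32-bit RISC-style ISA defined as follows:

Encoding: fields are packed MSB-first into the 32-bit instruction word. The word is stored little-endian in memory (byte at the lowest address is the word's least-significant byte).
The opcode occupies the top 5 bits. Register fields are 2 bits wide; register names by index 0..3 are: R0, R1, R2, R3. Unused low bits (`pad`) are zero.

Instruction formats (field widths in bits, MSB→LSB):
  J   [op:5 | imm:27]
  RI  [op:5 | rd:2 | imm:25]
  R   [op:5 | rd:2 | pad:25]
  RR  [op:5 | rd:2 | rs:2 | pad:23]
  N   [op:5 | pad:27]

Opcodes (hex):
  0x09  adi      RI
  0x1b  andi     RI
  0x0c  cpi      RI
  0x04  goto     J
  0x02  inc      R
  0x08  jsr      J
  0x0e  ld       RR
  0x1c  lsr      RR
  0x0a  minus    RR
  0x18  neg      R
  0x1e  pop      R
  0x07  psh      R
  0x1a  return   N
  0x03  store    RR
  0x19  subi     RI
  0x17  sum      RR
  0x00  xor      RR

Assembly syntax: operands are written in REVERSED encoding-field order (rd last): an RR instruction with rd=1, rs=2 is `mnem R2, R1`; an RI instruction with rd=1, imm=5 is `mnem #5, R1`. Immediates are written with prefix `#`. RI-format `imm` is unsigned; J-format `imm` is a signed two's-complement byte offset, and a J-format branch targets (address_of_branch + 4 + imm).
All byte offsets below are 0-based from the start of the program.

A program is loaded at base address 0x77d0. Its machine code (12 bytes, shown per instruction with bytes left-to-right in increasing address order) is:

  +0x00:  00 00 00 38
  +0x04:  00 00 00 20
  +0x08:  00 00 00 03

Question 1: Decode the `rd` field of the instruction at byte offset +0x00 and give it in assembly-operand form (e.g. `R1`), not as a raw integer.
R0

@+00  little-endian(00 00 00 38) = 0x38000000
  opcode bits[31:27]=0x7: psh/R
  rd: (w>>25)&0x3=0x0 → R0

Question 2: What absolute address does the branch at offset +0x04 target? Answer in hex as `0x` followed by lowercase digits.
[04] 00 00 00 20 → 0x20000000
  top 5b → 0x4 → goto [J]
  imm@[26:0]=0x0 ⇒ #0
  target = base 0x77d0 + off 0x04 + 4 + imm 0 = 0x77d8

0x77d8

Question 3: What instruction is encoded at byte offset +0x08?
xor R2, R1

+0x08: 00 00 00 03 ⇒ word 0x03000000 (little)
  top 5b → 0x0 → xor [RR]
  [26:25] rd=1 = R1
  [24:23] rs=2 = R2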